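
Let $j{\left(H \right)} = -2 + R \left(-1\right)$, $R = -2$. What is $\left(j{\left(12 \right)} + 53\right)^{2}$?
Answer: $2809$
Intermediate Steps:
$j{\left(H \right)} = 0$ ($j{\left(H \right)} = -2 - -2 = -2 + 2 = 0$)
$\left(j{\left(12 \right)} + 53\right)^{2} = \left(0 + 53\right)^{2} = 53^{2} = 2809$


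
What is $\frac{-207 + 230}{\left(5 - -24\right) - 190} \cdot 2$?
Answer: $- \frac{2}{7} \approx -0.28571$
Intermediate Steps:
$\frac{-207 + 230}{\left(5 - -24\right) - 190} \cdot 2 = \frac{23}{\left(5 + 24\right) - 190} \cdot 2 = \frac{23}{29 - 190} \cdot 2 = \frac{23}{-161} \cdot 2 = 23 \left(- \frac{1}{161}\right) 2 = \left(- \frac{1}{7}\right) 2 = - \frac{2}{7}$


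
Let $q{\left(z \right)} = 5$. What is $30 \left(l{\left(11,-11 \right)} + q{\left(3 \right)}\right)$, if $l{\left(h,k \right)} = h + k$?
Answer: $150$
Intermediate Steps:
$30 \left(l{\left(11,-11 \right)} + q{\left(3 \right)}\right) = 30 \left(\left(11 - 11\right) + 5\right) = 30 \left(0 + 5\right) = 30 \cdot 5 = 150$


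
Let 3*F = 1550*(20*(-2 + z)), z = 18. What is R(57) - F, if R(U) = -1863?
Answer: -501589/3 ≈ -1.6720e+5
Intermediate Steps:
F = 496000/3 (F = (1550*(20*(-2 + 18)))/3 = (1550*(20*16))/3 = (1550*320)/3 = (⅓)*496000 = 496000/3 ≈ 1.6533e+5)
R(57) - F = -1863 - 1*496000/3 = -1863 - 496000/3 = -501589/3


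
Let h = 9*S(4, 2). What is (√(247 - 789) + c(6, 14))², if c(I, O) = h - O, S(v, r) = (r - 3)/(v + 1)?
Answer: (-79 + 5*I*√542)²/25 ≈ -292.36 - 735.68*I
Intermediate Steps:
S(v, r) = (-3 + r)/(1 + v)
h = -9/5 (h = 9*((-3 + 2)/(1 + 4)) = 9*(-1/5) = 9*((⅕)*(-1)) = 9*(-⅕) = -9/5 ≈ -1.8000)
c(I, O) = -9/5 - O
(√(247 - 789) + c(6, 14))² = (√(247 - 789) + (-9/5 - 1*14))² = (√(-542) + (-9/5 - 14))² = (I*√542 - 79/5)² = (-79/5 + I*√542)²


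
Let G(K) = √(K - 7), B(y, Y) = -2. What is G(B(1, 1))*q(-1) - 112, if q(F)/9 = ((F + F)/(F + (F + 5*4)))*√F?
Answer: -109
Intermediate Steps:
G(K) = √(-7 + K)
q(F) = 18*F^(3/2)/(20 + 2*F) (q(F) = 9*(((F + F)/(F + (F + 5*4)))*√F) = 9*(((2*F)/(F + (F + 20)))*√F) = 9*(((2*F)/(F + (20 + F)))*√F) = 9*(((2*F)/(20 + 2*F))*√F) = 9*((2*F/(20 + 2*F))*√F) = 9*(2*F^(3/2)/(20 + 2*F)) = 18*F^(3/2)/(20 + 2*F))
G(B(1, 1))*q(-1) - 112 = √(-7 - 2)*(9*(-1)^(3/2)/(10 - 1)) - 112 = √(-9)*(9*(-I)/9) - 112 = (3*I)*(9*(-I)*(⅑)) - 112 = (3*I)*(-I) - 112 = 3 - 112 = -109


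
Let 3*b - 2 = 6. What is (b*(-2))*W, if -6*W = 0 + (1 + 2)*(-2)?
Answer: -16/3 ≈ -5.3333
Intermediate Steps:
b = 8/3 (b = ⅔ + (⅓)*6 = ⅔ + 2 = 8/3 ≈ 2.6667)
W = 1 (W = -(0 + (1 + 2)*(-2))/6 = -(0 + 3*(-2))/6 = -(0 - 6)/6 = -⅙*(-6) = 1)
(b*(-2))*W = ((8/3)*(-2))*1 = -16/3*1 = -16/3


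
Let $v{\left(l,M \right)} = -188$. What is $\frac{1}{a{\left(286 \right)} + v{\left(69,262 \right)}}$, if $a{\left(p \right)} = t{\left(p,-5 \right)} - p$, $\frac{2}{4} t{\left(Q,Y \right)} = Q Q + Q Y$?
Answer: $\frac{1}{160258} \approx 6.2399 \cdot 10^{-6}$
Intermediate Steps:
$t{\left(Q,Y \right)} = 2 Q^{2} + 2 Q Y$ ($t{\left(Q,Y \right)} = 2 \left(Q Q + Q Y\right) = 2 \left(Q^{2} + Q Y\right) = 2 Q^{2} + 2 Q Y$)
$a{\left(p \right)} = - p + 2 p \left(-5 + p\right)$ ($a{\left(p \right)} = 2 p \left(p - 5\right) - p = 2 p \left(-5 + p\right) - p = - p + 2 p \left(-5 + p\right)$)
$\frac{1}{a{\left(286 \right)} + v{\left(69,262 \right)}} = \frac{1}{286 \left(-11 + 2 \cdot 286\right) - 188} = \frac{1}{286 \left(-11 + 572\right) - 188} = \frac{1}{286 \cdot 561 - 188} = \frac{1}{160446 - 188} = \frac{1}{160258}$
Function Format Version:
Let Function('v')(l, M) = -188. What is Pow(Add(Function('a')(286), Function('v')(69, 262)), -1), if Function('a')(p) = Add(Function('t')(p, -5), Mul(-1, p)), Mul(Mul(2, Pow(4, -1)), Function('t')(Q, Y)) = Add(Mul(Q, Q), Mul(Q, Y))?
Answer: Rational(1, 160258) ≈ 6.2399e-6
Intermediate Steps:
Function('t')(Q, Y) = Add(Mul(2, Pow(Q, 2)), Mul(2, Q, Y)) (Function('t')(Q, Y) = Mul(2, Add(Mul(Q, Q), Mul(Q, Y))) = Mul(2, Add(Pow(Q, 2), Mul(Q, Y))) = Add(Mul(2, Pow(Q, 2)), Mul(2, Q, Y)))
Function('a')(p) = Add(Mul(-1, p), Mul(2, p, Add(-5, p))) (Function('a')(p) = Add(Mul(2, p, Add(p, -5)), Mul(-1, p)) = Add(Mul(2, p, Add(-5, p)), Mul(-1, p)) = Add(Mul(-1, p), Mul(2, p, Add(-5, p))))
Pow(Add(Function('a')(286), Function('v')(69, 262)), -1) = Pow(Add(Mul(286, Add(-11, Mul(2, 286))), -188), -1) = Pow(Add(Mul(286, Add(-11, 572)), -188), -1) = Pow(Add(Mul(286, 561), -188), -1) = Pow(Add(160446, -188), -1) = Pow(160258, -1) = Rational(1, 160258)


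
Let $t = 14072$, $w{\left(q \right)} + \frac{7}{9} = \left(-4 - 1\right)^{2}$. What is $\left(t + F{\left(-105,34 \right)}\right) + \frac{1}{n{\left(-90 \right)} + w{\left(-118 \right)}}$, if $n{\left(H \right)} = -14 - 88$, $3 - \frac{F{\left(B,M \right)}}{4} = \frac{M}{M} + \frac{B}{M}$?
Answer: $\frac{167698847}{11900} \approx 14092.0$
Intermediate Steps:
$F{\left(B,M \right)} = 8 - \frac{4 B}{M}$ ($F{\left(B,M \right)} = 12 - 4 \left(\frac{M}{M} + \frac{B}{M}\right) = 12 - 4 \left(1 + \frac{B}{M}\right) = 12 - \left(4 + \frac{4 B}{M}\right) = 8 - \frac{4 B}{M}$)
$w{\left(q \right)} = \frac{218}{9}$ ($w{\left(q \right)} = - \frac{7}{9} + \left(-4 - 1\right)^{2} = - \frac{7}{9} + \left(-5\right)^{2} = - \frac{7}{9} + 25 = \frac{218}{9}$)
$n{\left(H \right)} = -102$
$\left(t + F{\left(-105,34 \right)}\right) + \frac{1}{n{\left(-90 \right)} + w{\left(-118 \right)}} = \left(14072 - \left(-8 - \frac{420}{34}\right)\right) + \frac{1}{-102 + \frac{218}{9}} = \left(14072 - \left(-8 - \frac{210}{17}\right)\right) + \frac{1}{- \frac{700}{9}} = \left(14072 + \left(8 + \frac{210}{17}\right)\right) - \frac{9}{700} = \left(14072 + \frac{346}{17}\right) - \frac{9}{700} = \frac{239570}{17} - \frac{9}{700} = \frac{167698847}{11900}$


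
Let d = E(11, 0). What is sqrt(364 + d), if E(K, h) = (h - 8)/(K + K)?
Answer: 20*sqrt(110)/11 ≈ 19.069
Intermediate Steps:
E(K, h) = (-8 + h)/(2*K) (E(K, h) = (-8 + h)/((2*K)) = (-8 + h)*(1/(2*K)) = (-8 + h)/(2*K))
d = -4/11 (d = (1/2)*(-8 + 0)/11 = (1/2)*(1/11)*(-8) = -4/11 ≈ -0.36364)
sqrt(364 + d) = sqrt(364 - 4/11) = sqrt(4000/11) = 20*sqrt(110)/11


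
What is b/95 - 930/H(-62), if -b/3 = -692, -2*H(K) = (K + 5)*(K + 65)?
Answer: 3128/285 ≈ 10.975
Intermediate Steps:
H(K) = -(5 + K)*(65 + K)/2 (H(K) = -(K + 5)*(K + 65)/2 = -(5 + K)*(65 + K)/2)
b = 2076 (b = -3*(-692) = 2076)
b/95 - 930/H(-62) = 2076/95 - 930/(-325/2 - 35*(-62) - ½*(-62)²) = 2076*(1/95) - 930/(-325/2 + 2170 - ½*3844) = 2076/95 - 930/(-325/2 + 2170 - 1922) = 2076/95 - 930/171/2 = 2076/95 - 930*2/171 = 2076/95 - 620/57 = 3128/285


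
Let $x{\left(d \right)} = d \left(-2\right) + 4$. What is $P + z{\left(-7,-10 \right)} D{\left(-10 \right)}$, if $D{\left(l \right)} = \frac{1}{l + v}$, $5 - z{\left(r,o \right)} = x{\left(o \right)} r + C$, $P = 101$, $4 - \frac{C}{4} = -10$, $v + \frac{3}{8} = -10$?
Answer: $\frac{15527}{163} \approx 95.258$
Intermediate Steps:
$v = - \frac{83}{8}$ ($v = - \frac{3}{8} - 10 = - \frac{83}{8} \approx -10.375$)
$C = 56$ ($C = 16 - -40 = 16 + 40 = 56$)
$x{\left(d \right)} = 4 - 2 d$ ($x{\left(d \right)} = - 2 d + 4 = 4 - 2 d$)
$z{\left(r,o \right)} = -51 - r \left(4 - 2 o\right)$ ($z{\left(r,o \right)} = 5 - \left(\left(4 - 2 o\right) r + 56\right) = 5 - \left(r \left(4 - 2 o\right) + 56\right) = 5 - \left(56 + r \left(4 - 2 o\right)\right) = -51 - r \left(4 - 2 o\right)$)
$D{\left(l \right)} = \frac{1}{- \frac{83}{8} + l}$ ($D{\left(l \right)} = \frac{1}{l - \frac{83}{8}} = \frac{1}{- \frac{83}{8} + l}$)
$P + z{\left(-7,-10 \right)} D{\left(-10 \right)} = 101 + \left(-51 + 2 \left(-7\right) \left(-2 - 10\right)\right) \frac{8}{-83 + 8 \left(-10\right)} = 101 + \left(-51 + 2 \left(-7\right) \left(-12\right)\right) \frac{8}{-83 - 80} = 101 + \left(-51 + 168\right) \frac{8}{-163} = 101 + 117 \cdot 8 \left(- \frac{1}{163}\right) = 101 + 117 \left(- \frac{8}{163}\right) = 101 - \frac{936}{163} = \frac{15527}{163}$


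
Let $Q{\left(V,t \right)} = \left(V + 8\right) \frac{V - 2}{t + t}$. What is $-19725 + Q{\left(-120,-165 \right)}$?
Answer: $- \frac{3261457}{165} \approx -19766.0$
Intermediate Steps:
$Q{\left(V,t \right)} = \frac{\left(-2 + V\right) \left(8 + V\right)}{2 t}$ ($Q{\left(V,t \right)} = \left(8 + V\right) \frac{-2 + V}{2 t} = \frac{\left(-2 + V\right) \left(8 + V\right)}{2 t}$)
$-19725 + Q{\left(-120,-165 \right)} = -19725 + \frac{-16 + \left(-120\right)^{2} + 6 \left(-120\right)}{2 \left(-165\right)} = -19725 + \frac{1}{2} \left(- \frac{1}{165}\right) \left(-16 + 14400 - 720\right) = -19725 + \frac{1}{2} \left(- \frac{1}{165}\right) 13664 = -19725 - \frac{6832}{165} = - \frac{3261457}{165}$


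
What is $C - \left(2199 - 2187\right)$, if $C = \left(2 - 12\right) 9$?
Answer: $-102$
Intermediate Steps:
$C = -90$ ($C = \left(-10\right) 9 = -90$)
$C - \left(2199 - 2187\right) = -90 - \left(2199 - 2187\right) = -90 - 12 = -102$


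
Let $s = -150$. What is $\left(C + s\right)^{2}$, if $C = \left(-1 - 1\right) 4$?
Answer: $24964$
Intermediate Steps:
$C = -8$ ($C = \left(-2\right) 4 = -8$)
$\left(C + s\right)^{2} = \left(-8 - 150\right)^{2} = \left(-158\right)^{2} = 24964$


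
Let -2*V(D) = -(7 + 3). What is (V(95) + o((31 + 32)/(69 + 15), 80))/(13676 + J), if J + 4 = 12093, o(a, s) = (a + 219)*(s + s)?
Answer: 7033/5153 ≈ 1.3648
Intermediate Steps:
o(a, s) = 2*s*(219 + a) (o(a, s) = (219 + a)*(2*s) = 2*s*(219 + a))
V(D) = 5 (V(D) = -(-1)*(7 + 3)/2 = -(-1)*10/2 = -½*(-10) = 5)
J = 12089 (J = -4 + 12093 = 12089)
(V(95) + o((31 + 32)/(69 + 15), 80))/(13676 + J) = (5 + 2*80*(219 + (31 + 32)/(69 + 15)))/(13676 + 12089) = (5 + 2*80*(219 + 63/84))/25765 = (5 + 2*80*(219 + 63*(1/84)))*(1/25765) = (5 + 2*80*(219 + ¾))*(1/25765) = (5 + 2*80*(879/4))*(1/25765) = (5 + 35160)*(1/25765) = 35165*(1/25765) = 7033/5153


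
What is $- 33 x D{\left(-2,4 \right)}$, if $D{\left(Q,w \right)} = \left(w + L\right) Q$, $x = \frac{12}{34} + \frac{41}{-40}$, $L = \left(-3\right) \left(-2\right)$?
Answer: $- \frac{15081}{34} \approx -443.56$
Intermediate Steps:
$L = 6$
$x = - \frac{457}{680}$ ($x = 12 \cdot \frac{1}{34} + 41 \left(- \frac{1}{40}\right) = \frac{6}{17} - \frac{41}{40} = - \frac{457}{680} \approx -0.67206$)
$D{\left(Q,w \right)} = Q \left(6 + w\right)$ ($D{\left(Q,w \right)} = \left(w + 6\right) Q = \left(6 + w\right) Q = Q \left(6 + w\right)$)
$- 33 x D{\left(-2,4 \right)} = \left(-33\right) \left(- \frac{457}{680}\right) \left(- 2 \left(6 + 4\right)\right) = \frac{15081 \left(\left(-2\right) 10\right)}{680} = \frac{15081}{680} \left(-20\right) = - \frac{15081}{34}$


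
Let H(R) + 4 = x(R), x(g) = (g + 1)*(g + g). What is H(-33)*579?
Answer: 1220532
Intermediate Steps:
x(g) = 2*g*(1 + g) (x(g) = (1 + g)*(2*g) = 2*g*(1 + g))
H(R) = -4 + 2*R*(1 + R)
H(-33)*579 = (-4 + 2*(-33)*(1 - 33))*579 = (-4 + 2*(-33)*(-32))*579 = (-4 + 2112)*579 = 2108*579 = 1220532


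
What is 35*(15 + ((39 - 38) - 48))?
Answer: -1120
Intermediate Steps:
35*(15 + ((39 - 38) - 48)) = 35*(15 + (1 - 48)) = 35*(15 - 47) = 35*(-32) = -1120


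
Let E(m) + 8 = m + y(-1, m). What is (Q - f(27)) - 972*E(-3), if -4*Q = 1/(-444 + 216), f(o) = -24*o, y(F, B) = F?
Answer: 11228545/912 ≈ 12312.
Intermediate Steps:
Q = 1/912 (Q = -1/(4*(-444 + 216)) = -1/4/(-228) = -1/4*(-1/228) = 1/912 ≈ 0.0010965)
E(m) = -9 + m (E(m) = -8 + (m - 1) = -8 + (-1 + m) = -9 + m)
(Q - f(27)) - 972*E(-3) = (1/912 - (-24)*27) - 972*(-9 - 3) = (1/912 - 1*(-648)) - 972*(-12) = (1/912 + 648) + 11664 = 590977/912 + 11664 = 11228545/912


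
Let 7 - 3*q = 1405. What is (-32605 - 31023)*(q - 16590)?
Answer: 1085239168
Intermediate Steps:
q = -466 (q = 7/3 - ⅓*1405 = 7/3 - 1405/3 = -466)
(-32605 - 31023)*(q - 16590) = (-32605 - 31023)*(-466 - 16590) = -63628*(-17056) = 1085239168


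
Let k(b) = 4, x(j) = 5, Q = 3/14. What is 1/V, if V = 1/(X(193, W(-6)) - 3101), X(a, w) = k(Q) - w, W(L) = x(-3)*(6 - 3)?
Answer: -3112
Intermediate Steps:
Q = 3/14 (Q = 3*(1/14) = 3/14 ≈ 0.21429)
W(L) = 15 (W(L) = 5*(6 - 3) = 5*3 = 15)
X(a, w) = 4 - w
V = -1/3112 (V = 1/((4 - 1*15) - 3101) = 1/((4 - 15) - 3101) = 1/(-11 - 3101) = 1/(-3112) = -1/3112 ≈ -0.00032134)
1/V = 1/(-1/3112) = -3112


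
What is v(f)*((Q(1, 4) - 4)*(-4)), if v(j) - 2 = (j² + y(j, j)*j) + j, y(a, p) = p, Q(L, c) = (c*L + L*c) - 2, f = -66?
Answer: -69184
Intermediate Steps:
Q(L, c) = -2 + 2*L*c (Q(L, c) = (L*c + L*c) - 2 = 2*L*c - 2 = -2 + 2*L*c)
v(j) = 2 + j + 2*j² (v(j) = 2 + ((j² + j*j) + j) = 2 + ((j² + j²) + j) = 2 + (2*j² + j) = 2 + (j + 2*j²) = 2 + j + 2*j²)
v(f)*((Q(1, 4) - 4)*(-4)) = (2 - 66 + 2*(-66)²)*(((-2 + 2*1*4) - 4)*(-4)) = (2 - 66 + 2*4356)*(((-2 + 8) - 4)*(-4)) = (2 - 66 + 8712)*((6 - 4)*(-4)) = 8648*(2*(-4)) = 8648*(-8) = -69184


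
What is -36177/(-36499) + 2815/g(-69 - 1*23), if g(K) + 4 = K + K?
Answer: -95943409/6861812 ≈ -13.982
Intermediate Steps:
g(K) = -4 + 2*K (g(K) = -4 + (K + K) = -4 + 2*K)
-36177/(-36499) + 2815/g(-69 - 1*23) = -36177/(-36499) + 2815/(-4 + 2*(-69 - 1*23)) = -36177*(-1/36499) + 2815/(-4 + 2*(-69 - 23)) = 36177/36499 + 2815/(-4 + 2*(-92)) = 36177/36499 + 2815/(-4 - 184) = 36177/36499 + 2815/(-188) = 36177/36499 + 2815*(-1/188) = 36177/36499 - 2815/188 = -95943409/6861812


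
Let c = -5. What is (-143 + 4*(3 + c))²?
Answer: 22801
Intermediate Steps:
(-143 + 4*(3 + c))² = (-143 + 4*(3 - 5))² = (-143 + 4*(-2))² = (-143 - 8)² = (-151)² = 22801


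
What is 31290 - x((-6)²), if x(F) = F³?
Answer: -15366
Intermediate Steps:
31290 - x((-6)²) = 31290 - ((-6)²)³ = 31290 - 1*36³ = 31290 - 1*46656 = 31290 - 46656 = -15366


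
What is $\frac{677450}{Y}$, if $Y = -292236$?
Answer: $- \frac{338725}{146118} \approx -2.3182$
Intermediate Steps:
$\frac{677450}{Y} = \frac{677450}{-292236} = 677450 \left(- \frac{1}{292236}\right) = - \frac{338725}{146118}$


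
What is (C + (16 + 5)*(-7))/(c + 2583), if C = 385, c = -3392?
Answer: -238/809 ≈ -0.29419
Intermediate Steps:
(C + (16 + 5)*(-7))/(c + 2583) = (385 + (16 + 5)*(-7))/(-3392 + 2583) = (385 + 21*(-7))/(-809) = (385 - 147)*(-1/809) = 238*(-1/809) = -238/809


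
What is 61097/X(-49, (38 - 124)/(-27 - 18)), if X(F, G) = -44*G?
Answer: -2749365/3784 ≈ -726.58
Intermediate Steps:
61097/X(-49, (38 - 124)/(-27 - 18)) = 61097/((-44*(38 - 124)/(-27 - 18))) = 61097/((-(-3784)/(-45))) = 61097/((-(-3784)*(-1)/45)) = 61097/((-44*86/45)) = 61097/(-3784/45) = 61097*(-45/3784) = -2749365/3784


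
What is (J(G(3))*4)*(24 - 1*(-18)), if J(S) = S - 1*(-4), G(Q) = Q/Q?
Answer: 840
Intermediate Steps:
G(Q) = 1
J(S) = 4 + S (J(S) = S + 4 = 4 + S)
(J(G(3))*4)*(24 - 1*(-18)) = ((4 + 1)*4)*(24 - 1*(-18)) = (5*4)*(24 + 18) = 20*42 = 840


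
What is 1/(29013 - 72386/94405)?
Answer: 94405/2738899879 ≈ 3.4468e-5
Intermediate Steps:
1/(29013 - 72386/94405) = 1/(2738899879/94405) = 94405/2738899879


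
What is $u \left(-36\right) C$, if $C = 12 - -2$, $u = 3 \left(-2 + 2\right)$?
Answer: $0$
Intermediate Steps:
$u = 0$ ($u = 3 \cdot 0 = 0$)
$C = 14$ ($C = 12 + 2 = 14$)
$u \left(-36\right) C = 0 \left(-36\right) 14 = 0 \cdot 14 = 0$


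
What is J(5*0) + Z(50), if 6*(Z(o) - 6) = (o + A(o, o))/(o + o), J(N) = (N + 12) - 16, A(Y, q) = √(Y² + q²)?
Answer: 25/12 + √2/12 ≈ 2.2012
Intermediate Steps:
J(N) = -4 + N (J(N) = (12 + N) - 16 = -4 + N)
Z(o) = 6 + (o + √2*√(o²))/(12*o) (Z(o) = 6 + ((o + √(o² + o²))/(o + o))/6 = 6 + ((o + √(2*o²))/((2*o)))/6 = 6 + ((o + √2*√(o²))*(1/(2*o)))/6 = 6 + ((o + √2*√(o²))/(2*o))/6 = 6 + (o + √2*√(o²))/(12*o))
J(5*0) + Z(50) = (-4 + 5*0) + (1/12)*(73*50 + √2*√(50²))/50 = (-4 + 0) + (1/12)*(1/50)*(3650 + √2*√2500) = -4 + (1/12)*(1/50)*(3650 + √2*50) = -4 + (1/12)*(1/50)*(3650 + 50*√2) = -4 + (73/12 + √2/12) = 25/12 + √2/12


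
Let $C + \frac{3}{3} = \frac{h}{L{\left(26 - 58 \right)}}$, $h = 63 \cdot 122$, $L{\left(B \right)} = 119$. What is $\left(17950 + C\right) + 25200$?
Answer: $\frac{734631}{17} \approx 43214.0$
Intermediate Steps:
$h = 7686$
$C = \frac{1081}{17}$ ($C = -1 + \frac{7686}{119} = -1 + 7686 \cdot \frac{1}{119} = -1 + \frac{1098}{17} = \frac{1081}{17} \approx 63.588$)
$\left(17950 + C\right) + 25200 = \left(17950 + \frac{1081}{17}\right) + 25200 = \frac{306231}{17} + 25200 = \frac{734631}{17}$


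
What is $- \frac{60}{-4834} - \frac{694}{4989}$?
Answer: $- \frac{1527728}{12058413} \approx -0.12669$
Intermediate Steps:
$- \frac{60}{-4834} - \frac{694}{4989} = \left(-60\right) \left(- \frac{1}{4834}\right) - \frac{694}{4989} = \frac{30}{2417} - \frac{694}{4989} = - \frac{1527728}{12058413}$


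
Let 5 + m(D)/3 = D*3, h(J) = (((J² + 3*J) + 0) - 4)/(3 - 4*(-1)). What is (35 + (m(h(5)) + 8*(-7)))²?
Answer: 5184/49 ≈ 105.80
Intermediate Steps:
h(J) = -4/7 + J²/7 + 3*J/7 (h(J) = ((J² + 3*J) - 4)/(3 + 4) = (-4 + J² + 3*J)/7 = (-4 + J² + 3*J)*(⅐) = -4/7 + J²/7 + 3*J/7)
m(D) = -15 + 9*D (m(D) = -15 + 3*(D*3) = -15 + 3*(3*D) = -15 + 9*D)
(35 + (m(h(5)) + 8*(-7)))² = (35 + ((-15 + 9*(-4/7 + (⅐)*5² + (3/7)*5)) + 8*(-7)))² = (35 + ((-15 + 9*(-4/7 + (⅐)*25 + 15/7)) - 56))² = (35 + ((-15 + 9*(-4/7 + 25/7 + 15/7)) - 56))² = (35 + ((-15 + 9*(36/7)) - 56))² = (35 + ((-15 + 324/7) - 56))² = (35 + (219/7 - 56))² = (35 - 173/7)² = (72/7)² = 5184/49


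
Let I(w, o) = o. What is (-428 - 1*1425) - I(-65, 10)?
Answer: -1863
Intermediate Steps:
(-428 - 1*1425) - I(-65, 10) = (-428 - 1*1425) - 1*10 = (-428 - 1425) - 10 = -1853 - 10 = -1863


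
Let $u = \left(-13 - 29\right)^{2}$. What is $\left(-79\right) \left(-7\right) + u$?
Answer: $2317$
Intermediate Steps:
$u = 1764$ ($u = \left(-42\right)^{2} = 1764$)
$\left(-79\right) \left(-7\right) + u = \left(-79\right) \left(-7\right) + 1764 = 553 + 1764 = 2317$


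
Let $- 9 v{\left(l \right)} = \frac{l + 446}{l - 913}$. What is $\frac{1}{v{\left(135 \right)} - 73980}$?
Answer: $- \frac{7002}{518007379} \approx -1.3517 \cdot 10^{-5}$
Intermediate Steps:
$v{\left(l \right)} = - \frac{446 + l}{9 \left(-913 + l\right)}$ ($v{\left(l \right)} = - \frac{\left(l + 446\right) \frac{1}{l - 913}}{9} = - \frac{\left(446 + l\right) \frac{1}{-913 + l}}{9} = - \frac{\frac{1}{-913 + l} \left(446 + l\right)}{9} = - \frac{446 + l}{9 \left(-913 + l\right)}$)
$\frac{1}{v{\left(135 \right)} - 73980} = \frac{1}{\frac{-446 - 135}{9 \left(-913 + 135\right)} - 73980} = \frac{1}{\frac{-446 - 135}{9 \left(-778\right)} - 73980} = \frac{1}{\frac{1}{9} \left(- \frac{1}{778}\right) \left(-581\right) - 73980} = \frac{1}{\frac{581}{7002} - 73980} = \frac{1}{- \frac{518007379}{7002}} = - \frac{7002}{518007379}$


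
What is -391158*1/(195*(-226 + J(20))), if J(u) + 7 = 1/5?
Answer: 21731/2522 ≈ 8.6166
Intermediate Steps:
J(u) = -34/5 (J(u) = -7 + 1/5 = -7 + ⅕ = -34/5)
-391158*1/(195*(-226 + J(20))) = -391158*1/(195*(-226 - 34/5)) = -391158/((-1164/5*195)) = -391158/(-45396) = -391158*(-1/45396) = 21731/2522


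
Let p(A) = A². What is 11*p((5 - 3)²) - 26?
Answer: 150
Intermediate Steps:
11*p((5 - 3)²) - 26 = 11*((5 - 3)²)² - 26 = 11*(2²)² - 26 = 11*4² - 26 = 11*16 - 26 = 176 - 26 = 150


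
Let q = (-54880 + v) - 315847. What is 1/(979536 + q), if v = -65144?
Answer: 1/543665 ≈ 1.8394e-6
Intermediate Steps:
q = -435871 (q = (-54880 - 65144) - 315847 = -120024 - 315847 = -435871)
1/(979536 + q) = 1/(979536 - 435871) = 1/543665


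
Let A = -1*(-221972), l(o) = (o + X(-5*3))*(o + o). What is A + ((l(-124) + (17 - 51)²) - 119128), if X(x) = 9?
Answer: 132520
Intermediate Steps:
l(o) = 2*o*(9 + o) (l(o) = (o + 9)*(o + o) = (9 + o)*(2*o) = 2*o*(9 + o))
A = 221972
A + ((l(-124) + (17 - 51)²) - 119128) = 221972 + ((2*(-124)*(9 - 124) + (17 - 51)²) - 119128) = 221972 + ((2*(-124)*(-115) + (-34)²) - 119128) = 221972 + ((28520 + 1156) - 119128) = 221972 + (29676 - 119128) = 221972 - 89452 = 132520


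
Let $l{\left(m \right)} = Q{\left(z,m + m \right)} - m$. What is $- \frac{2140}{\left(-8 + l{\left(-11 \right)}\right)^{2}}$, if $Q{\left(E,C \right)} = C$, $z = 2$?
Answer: $- \frac{2140}{361} \approx -5.928$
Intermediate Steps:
$l{\left(m \right)} = m$ ($l{\left(m \right)} = \left(m + m\right) - m = 2 m - m = m$)
$- \frac{2140}{\left(-8 + l{\left(-11 \right)}\right)^{2}} = - \frac{2140}{\left(-8 - 11\right)^{2}} = - \frac{2140}{\left(-19\right)^{2}} = - \frac{2140}{361}$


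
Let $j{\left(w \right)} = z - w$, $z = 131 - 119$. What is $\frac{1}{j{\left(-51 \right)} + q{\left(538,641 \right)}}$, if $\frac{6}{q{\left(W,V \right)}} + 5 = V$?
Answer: $\frac{106}{6679} \approx 0.015871$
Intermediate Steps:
$q{\left(W,V \right)} = \frac{6}{-5 + V}$
$z = 12$
$j{\left(w \right)} = 12 - w$
$\frac{1}{j{\left(-51 \right)} + q{\left(538,641 \right)}} = \frac{1}{\left(12 - -51\right) + \frac{6}{-5 + 641}} = \frac{1}{\left(12 + 51\right) + \frac{6}{636}} = \frac{1}{63 + 6 \cdot \frac{1}{636}} = \frac{1}{63 + \frac{1}{106}} = \frac{1}{\frac{6679}{106}} = \frac{106}{6679}$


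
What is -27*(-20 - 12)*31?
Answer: 26784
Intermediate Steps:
-27*(-20 - 12)*31 = -27*(-32)*31 = 864*31 = 26784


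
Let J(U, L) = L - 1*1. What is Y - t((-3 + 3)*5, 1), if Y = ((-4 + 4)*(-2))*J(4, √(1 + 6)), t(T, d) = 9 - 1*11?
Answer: 2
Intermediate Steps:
J(U, L) = -1 + L (J(U, L) = L - 1 = -1 + L)
t(T, d) = -2 (t(T, d) = 9 - 11 = -2)
Y = 0 (Y = ((-4 + 4)*(-2))*(-1 + √(1 + 6)) = (0*(-2))*(-1 + √7) = 0*(-1 + √7) = 0)
Y - t((-3 + 3)*5, 1) = 0 - 1*(-2) = 0 + 2 = 2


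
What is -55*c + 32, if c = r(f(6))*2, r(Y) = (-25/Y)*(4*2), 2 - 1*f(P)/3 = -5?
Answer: 22672/21 ≈ 1079.6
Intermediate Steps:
f(P) = 21 (f(P) = 6 - 3*(-5) = 6 + 15 = 21)
r(Y) = -200/Y (r(Y) = -25/Y*8 = -200/Y)
c = -400/21 (c = -200/21*2 = -400/21 ≈ -19.048)
-55*c + 32 = -55*(-400/21) + 32 = 22000/21 + 32 = 22672/21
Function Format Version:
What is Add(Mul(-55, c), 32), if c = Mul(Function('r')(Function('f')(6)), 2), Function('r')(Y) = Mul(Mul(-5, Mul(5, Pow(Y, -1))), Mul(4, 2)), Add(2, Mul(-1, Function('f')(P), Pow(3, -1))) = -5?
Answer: Rational(22672, 21) ≈ 1079.6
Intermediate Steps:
Function('f')(P) = 21 (Function('f')(P) = Add(6, Mul(-3, -5)) = Add(6, 15) = 21)
Function('r')(Y) = Mul(-200, Pow(Y, -1)) (Function('r')(Y) = Mul(Mul(-25, Pow(Y, -1)), 8) = Mul(-200, Pow(Y, -1)))
c = Rational(-400, 21) (c = Mul(Mul(-200, Pow(21, -1)), 2) = Mul(Mul(-200, Rational(1, 21)), 2) = Mul(Rational(-200, 21), 2) = Rational(-400, 21) ≈ -19.048)
Add(Mul(-55, c), 32) = Add(Mul(-55, Rational(-400, 21)), 32) = Add(Rational(22000, 21), 32) = Rational(22672, 21)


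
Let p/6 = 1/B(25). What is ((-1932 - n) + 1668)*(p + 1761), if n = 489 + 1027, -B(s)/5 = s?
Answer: -78362364/25 ≈ -3.1345e+6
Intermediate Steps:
B(s) = -5*s
n = 1516
p = -6/125 (p = 6/((-5*25)) = 6/(-125) = 6*(-1/125) = -6/125 ≈ -0.048000)
((-1932 - n) + 1668)*(p + 1761) = ((-1932 - 1*1516) + 1668)*(-6/125 + 1761) = ((-1932 - 1516) + 1668)*(220119/125) = (-3448 + 1668)*(220119/125) = -1780*220119/125 = -78362364/25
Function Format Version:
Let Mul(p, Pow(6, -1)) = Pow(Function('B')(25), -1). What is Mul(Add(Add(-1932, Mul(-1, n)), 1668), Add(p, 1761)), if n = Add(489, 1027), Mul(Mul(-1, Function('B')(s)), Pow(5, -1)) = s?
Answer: Rational(-78362364, 25) ≈ -3.1345e+6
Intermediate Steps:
Function('B')(s) = Mul(-5, s)
n = 1516
p = Rational(-6, 125) (p = Mul(6, Pow(Mul(-5, 25), -1)) = Mul(6, Pow(-125, -1)) = Mul(6, Rational(-1, 125)) = Rational(-6, 125) ≈ -0.048000)
Mul(Add(Add(-1932, Mul(-1, n)), 1668), Add(p, 1761)) = Mul(Add(Add(-1932, Mul(-1, 1516)), 1668), Add(Rational(-6, 125), 1761)) = Mul(Add(Add(-1932, -1516), 1668), Rational(220119, 125)) = Mul(Add(-3448, 1668), Rational(220119, 125)) = Mul(-1780, Rational(220119, 125)) = Rational(-78362364, 25)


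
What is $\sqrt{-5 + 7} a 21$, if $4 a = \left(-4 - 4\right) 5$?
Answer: $- 210 \sqrt{2} \approx -296.98$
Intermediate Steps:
$a = -10$ ($a = \frac{\left(-4 - 4\right) 5}{4} = \frac{\left(-8\right) 5}{4} = \frac{1}{4} \left(-40\right) = -10$)
$\sqrt{-5 + 7} a 21 = \sqrt{-5 + 7} \left(-10\right) 21 = \sqrt{2} \left(-10\right) 21 = - 10 \sqrt{2} \cdot 21 = - 210 \sqrt{2}$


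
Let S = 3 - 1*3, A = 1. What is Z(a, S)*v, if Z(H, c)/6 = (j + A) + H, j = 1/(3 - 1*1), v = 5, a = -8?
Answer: -195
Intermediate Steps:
S = 0 (S = 3 - 3 = 0)
j = 1/2 (j = 1/(3 - 1) = 1/2 ≈ 0.50000)
Z(H, c) = 9 + 6*H (Z(H, c) = 6*((1/2 + 1) + H) = 6*(3/2 + H) = 9 + 6*H)
Z(a, S)*v = (9 + 6*(-8))*5 = (9 - 48)*5 = -39*5 = -195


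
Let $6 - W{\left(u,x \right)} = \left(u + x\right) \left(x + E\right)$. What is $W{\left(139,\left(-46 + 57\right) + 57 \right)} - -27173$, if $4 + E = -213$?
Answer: $58022$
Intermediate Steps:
$E = -217$ ($E = -4 - 213 = -217$)
$W{\left(u,x \right)} = 6 - \left(-217 + x\right) \left(u + x\right)$ ($W{\left(u,x \right)} = 6 - \left(u + x\right) \left(x - 217\right) = 6 - \left(u + x\right) \left(-217 + x\right) = 6 - \left(-217 + x\right) \left(u + x\right)$)
$W{\left(139,\left(-46 + 57\right) + 57 \right)} - -27173 = \left(6 - \left(\left(-46 + 57\right) + 57\right)^{2} + 217 \cdot 139 + 217 \left(\left(-46 + 57\right) + 57\right) - 139 \left(\left(-46 + 57\right) + 57\right)\right) - -27173 = \left(6 - \left(11 + 57\right)^{2} + 30163 + 217 \left(11 + 57\right) - 139 \left(11 + 57\right)\right) + 27173 = \left(6 - 68^{2} + 30163 + 217 \cdot 68 - 139 \cdot 68\right) + 27173 = \left(6 - 4624 + 30163 + 14756 - 9452\right) + 27173 = 30849 + 27173 = 58022$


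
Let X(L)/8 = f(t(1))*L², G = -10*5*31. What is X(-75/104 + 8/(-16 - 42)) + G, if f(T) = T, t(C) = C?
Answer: -1755686319/1137032 ≈ -1544.1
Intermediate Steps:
G = -1550 (G = -50*31 = -1550)
X(L) = 8*L² (X(L) = 8*(1*L²) = 8*L²)
X(-75/104 + 8/(-16 - 42)) + G = 8*(-75/104 + 8/(-16 - 42))² - 1550 = 8*(-75*1/104 + 8/(-58))² - 1550 = 8*(-75/104 + 8*(-1/58))² - 1550 = 8*(-75/104 - 4/29)² - 1550 = 8*(-2591/3016)² - 1550 = 8*(6713281/9096256) - 1550 = 6713281/1137032 - 1550 = -1755686319/1137032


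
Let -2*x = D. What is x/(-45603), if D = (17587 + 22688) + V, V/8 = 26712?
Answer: 28219/10134 ≈ 2.7846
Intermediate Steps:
V = 213696 (V = 8*26712 = 213696)
D = 253971 (D = (17587 + 22688) + 213696 = 40275 + 213696 = 253971)
x = -253971/2 (x = -1/2*253971 = -253971/2 ≈ -1.2699e+5)
x/(-45603) = -253971/2/(-45603) = -253971/2*(-1/45603) = 28219/10134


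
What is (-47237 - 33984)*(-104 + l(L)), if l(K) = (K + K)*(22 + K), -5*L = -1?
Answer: 193143538/25 ≈ 7.7257e+6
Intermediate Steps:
L = 1/5 (L = -1/5*(-1) = 1/5 ≈ 0.20000)
l(K) = 2*K*(22 + K) (l(K) = (2*K)*(22 + K) = 2*K*(22 + K))
(-47237 - 33984)*(-104 + l(L)) = (-47237 - 33984)*(-104 + 2*(1/5)*(22 + 1/5)) = -81221*(-104 + 2*(1/5)*(111/5)) = -81221*(-104 + 222/25) = -81221*(-2378/25) = 193143538/25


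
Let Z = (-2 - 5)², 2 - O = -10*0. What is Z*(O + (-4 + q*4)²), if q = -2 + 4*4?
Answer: 132594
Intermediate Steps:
O = 2 (O = 2 - (-10)*0 = 2 - 1*0 = 2 + 0 = 2)
q = 14 (q = -2 + 16 = 14)
Z = 49 (Z = (-7)² = 49)
Z*(O + (-4 + q*4)²) = 49*(2 + (-4 + 14*4)²) = 49*(2 + (-4 + 56)²) = 49*(2 + 52²) = 49*(2 + 2704) = 49*2706 = 132594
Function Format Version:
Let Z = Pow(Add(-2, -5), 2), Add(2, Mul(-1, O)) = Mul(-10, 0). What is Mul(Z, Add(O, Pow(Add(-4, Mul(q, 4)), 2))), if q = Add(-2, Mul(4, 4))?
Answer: 132594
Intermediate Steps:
O = 2 (O = Add(2, Mul(-1, Mul(-10, 0))) = Add(2, Mul(-1, 0)) = Add(2, 0) = 2)
q = 14 (q = Add(-2, 16) = 14)
Z = 49 (Z = Pow(-7, 2) = 49)
Mul(Z, Add(O, Pow(Add(-4, Mul(q, 4)), 2))) = Mul(49, Add(2, Pow(Add(-4, Mul(14, 4)), 2))) = Mul(49, Add(2, Pow(Add(-4, 56), 2))) = Mul(49, Add(2, Pow(52, 2))) = Mul(49, Add(2, 2704)) = Mul(49, 2706) = 132594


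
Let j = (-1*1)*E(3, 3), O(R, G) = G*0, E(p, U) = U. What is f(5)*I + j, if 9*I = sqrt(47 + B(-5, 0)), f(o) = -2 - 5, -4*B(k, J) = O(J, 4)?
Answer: -3 - 7*sqrt(47)/9 ≈ -8.3322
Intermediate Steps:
O(R, G) = 0
B(k, J) = 0 (B(k, J) = -1/4*0 = 0)
f(o) = -7
I = sqrt(47)/9 (I = sqrt(47 + 0)/9 = sqrt(47)/9 ≈ 0.76174)
j = -3 (j = -1*1*3 = -1*3 = -3)
f(5)*I + j = -7*sqrt(47)/9 - 3 = -3 - 7*sqrt(47)/9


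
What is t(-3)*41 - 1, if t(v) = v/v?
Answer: 40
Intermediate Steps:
t(v) = 1
t(-3)*41 - 1 = 1*41 - 1 = 41 - 1 = 40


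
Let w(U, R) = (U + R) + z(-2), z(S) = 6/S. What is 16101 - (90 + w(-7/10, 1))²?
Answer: 847971/100 ≈ 8479.7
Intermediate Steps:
w(U, R) = -3 + R + U (w(U, R) = (U + R) + 6/(-2) = (R + U) + 6*(-½) = (R + U) - 3 = -3 + R + U)
16101 - (90 + w(-7/10, 1))² = 16101 - (90 + (-3 + 1 - 7/10))² = 16101 - (90 - 27/10)² = 16101 - (873/10)² = 16101 - 1*762129/100 = 16101 - 762129/100 = 847971/100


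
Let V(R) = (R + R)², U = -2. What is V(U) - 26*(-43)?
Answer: 1134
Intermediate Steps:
V(R) = 4*R² (V(R) = (2*R)² = 4*R²)
V(U) - 26*(-43) = 4*(-2)² - 26*(-43) = 4*4 + 1118 = 16 + 1118 = 1134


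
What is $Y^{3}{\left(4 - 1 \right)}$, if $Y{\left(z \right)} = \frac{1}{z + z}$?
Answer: $\frac{1}{216} \approx 0.0046296$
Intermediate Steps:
$Y{\left(z \right)} = \frac{1}{2 z}$
$Y^{3}{\left(4 - 1 \right)} = \left(\frac{1}{2 \left(4 - 1\right)}\right)^{3} = \left(\frac{1}{2 \cdot 3}\right)^{3} = \left(\frac{1}{2} \cdot \frac{1}{3}\right)^{3} = \left(\frac{1}{6}\right)^{3} = \frac{1}{216}$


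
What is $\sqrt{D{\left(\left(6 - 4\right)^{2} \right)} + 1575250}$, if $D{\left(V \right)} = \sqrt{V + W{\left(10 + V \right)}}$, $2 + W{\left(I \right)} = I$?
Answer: $\sqrt{1575254} \approx 1255.1$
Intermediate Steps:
$W{\left(I \right)} = -2 + I$
$D{\left(V \right)} = \sqrt{8 + 2 V}$ ($D{\left(V \right)} = \sqrt{V + \left(-2 + \left(10 + V\right)\right)} = \sqrt{V + \left(8 + V\right)} = \sqrt{8 + 2 V}$)
$\sqrt{D{\left(\left(6 - 4\right)^{2} \right)} + 1575250} = \sqrt{\sqrt{8 + 2 \left(6 - 4\right)^{2}} + 1575250} = \sqrt{\sqrt{8 + 2 \cdot 2^{2}} + 1575250} = \sqrt{\sqrt{8 + 2 \cdot 4} + 1575250} = \sqrt{\sqrt{8 + 8} + 1575250} = \sqrt{\sqrt{16} + 1575250} = \sqrt{4 + 1575250} = \sqrt{1575254}$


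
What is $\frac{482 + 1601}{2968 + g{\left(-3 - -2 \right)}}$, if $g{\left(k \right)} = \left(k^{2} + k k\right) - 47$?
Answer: $\frac{2083}{2923} \approx 0.71262$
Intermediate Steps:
$g{\left(k \right)} = -47 + 2 k^{2}$ ($g{\left(k \right)} = \left(k^{2} + k^{2}\right) - 47 = 2 k^{2} - 47 = -47 + 2 k^{2}$)
$\frac{482 + 1601}{2968 + g{\left(-3 - -2 \right)}} = \frac{482 + 1601}{2968 - \left(47 - 2 \left(-3 - -2\right)^{2}\right)} = \frac{2083}{2968 - \left(47 - 2 \left(-3 + 2\right)^{2}\right)} = \frac{2083}{2968 - \left(47 - 2 \left(-1\right)^{2}\right)} = \frac{2083}{2968 + \left(-47 + 2 \cdot 1\right)} = \frac{2083}{2968 + \left(-47 + 2\right)} = \frac{2083}{2968 - 45} = \frac{2083}{2923}$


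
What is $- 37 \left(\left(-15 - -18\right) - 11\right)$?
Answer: $296$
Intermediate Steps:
$- 37 \left(\left(-15 - -18\right) - 11\right) = - 37 \left(\left(-15 + 18\right) - 11\right) = - 37 \left(3 - 11\right) = \left(-37\right) \left(-8\right) = 296$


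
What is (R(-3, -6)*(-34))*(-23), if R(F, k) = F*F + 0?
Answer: 7038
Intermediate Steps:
R(F, k) = F² (R(F, k) = F² + 0 = F²)
(R(-3, -6)*(-34))*(-23) = ((-3)²*(-34))*(-23) = (9*(-34))*(-23) = -306*(-23) = 7038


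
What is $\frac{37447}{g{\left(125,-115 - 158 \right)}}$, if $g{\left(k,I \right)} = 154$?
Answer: $\frac{37447}{154} \approx 243.16$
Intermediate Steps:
$\frac{37447}{g{\left(125,-115 - 158 \right)}} = \frac{37447}{154}$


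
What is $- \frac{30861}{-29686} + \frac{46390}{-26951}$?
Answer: $- \frac{545398729}{800067386} \approx -0.68169$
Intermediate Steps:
$- \frac{30861}{-29686} + \frac{46390}{-26951} = \left(-30861\right) \left(- \frac{1}{29686}\right) + 46390 \left(- \frac{1}{26951}\right) = \frac{30861}{29686} - \frac{46390}{26951} = - \frac{545398729}{800067386}$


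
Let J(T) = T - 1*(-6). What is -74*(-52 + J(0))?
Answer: 3404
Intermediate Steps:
J(T) = 6 + T (J(T) = T + 6 = 6 + T)
-74*(-52 + J(0)) = -74*(-52 + (6 + 0)) = -74*(-52 + 6) = -74*(-46) = 3404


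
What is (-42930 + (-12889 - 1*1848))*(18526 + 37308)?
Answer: -3219779278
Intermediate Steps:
(-42930 + (-12889 - 1*1848))*(18526 + 37308) = (-42930 + (-12889 - 1848))*55834 = (-42930 - 14737)*55834 = -57667*55834 = -3219779278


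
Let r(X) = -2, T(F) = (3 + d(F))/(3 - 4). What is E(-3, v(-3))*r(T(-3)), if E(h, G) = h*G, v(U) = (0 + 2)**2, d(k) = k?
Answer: 24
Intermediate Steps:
v(U) = 4 (v(U) = 2**2 = 4)
T(F) = -3 - F (T(F) = (3 + F)/(3 - 4) = (3 + F)/(-1) = (3 + F)*(-1) = -3 - F)
E(h, G) = G*h
E(-3, v(-3))*r(T(-3)) = (4*(-3))*(-2) = -12*(-2) = 24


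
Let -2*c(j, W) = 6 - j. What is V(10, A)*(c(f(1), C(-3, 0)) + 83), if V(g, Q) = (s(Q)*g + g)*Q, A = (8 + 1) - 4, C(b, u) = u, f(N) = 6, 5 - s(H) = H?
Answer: 4150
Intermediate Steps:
s(H) = 5 - H
c(j, W) = -3 + j/2 (c(j, W) = -(6 - j)/2 = -3 + j/2)
A = 5 (A = 9 - 4 = 5)
V(g, Q) = Q*(g + g*(5 - Q)) (V(g, Q) = ((5 - Q)*g + g)*Q = (g*(5 - Q) + g)*Q = (g + g*(5 - Q))*Q = Q*(g + g*(5 - Q)))
V(10, A)*(c(f(1), C(-3, 0)) + 83) = (5*10*(6 - 1*5))*((-3 + (½)*6) + 83) = (5*10*(6 - 5))*((-3 + 3) + 83) = (5*10*1)*(0 + 83) = 50*83 = 4150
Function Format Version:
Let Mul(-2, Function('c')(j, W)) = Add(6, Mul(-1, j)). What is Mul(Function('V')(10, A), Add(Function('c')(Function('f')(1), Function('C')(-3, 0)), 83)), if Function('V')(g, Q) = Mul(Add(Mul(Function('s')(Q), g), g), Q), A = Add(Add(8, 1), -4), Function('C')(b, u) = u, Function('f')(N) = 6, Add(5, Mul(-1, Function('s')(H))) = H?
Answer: 4150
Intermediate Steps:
Function('s')(H) = Add(5, Mul(-1, H))
Function('c')(j, W) = Add(-3, Mul(Rational(1, 2), j)) (Function('c')(j, W) = Mul(Rational(-1, 2), Add(6, Mul(-1, j))) = Add(-3, Mul(Rational(1, 2), j)))
A = 5 (A = Add(9, -4) = 5)
Function('V')(g, Q) = Mul(Q, Add(g, Mul(g, Add(5, Mul(-1, Q))))) (Function('V')(g, Q) = Mul(Add(Mul(Add(5, Mul(-1, Q)), g), g), Q) = Mul(Add(Mul(g, Add(5, Mul(-1, Q))), g), Q) = Mul(Add(g, Mul(g, Add(5, Mul(-1, Q)))), Q) = Mul(Q, Add(g, Mul(g, Add(5, Mul(-1, Q))))))
Mul(Function('V')(10, A), Add(Function('c')(Function('f')(1), Function('C')(-3, 0)), 83)) = Mul(Mul(5, 10, Add(6, Mul(-1, 5))), Add(Add(-3, Mul(Rational(1, 2), 6)), 83)) = Mul(Mul(5, 10, Add(6, -5)), Add(Add(-3, 3), 83)) = Mul(Mul(5, 10, 1), Add(0, 83)) = Mul(50, 83) = 4150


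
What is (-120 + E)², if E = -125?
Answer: 60025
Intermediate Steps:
(-120 + E)² = (-120 - 125)² = (-245)² = 60025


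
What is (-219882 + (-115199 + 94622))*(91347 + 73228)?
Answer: -39573539925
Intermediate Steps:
(-219882 + (-115199 + 94622))*(91347 + 73228) = (-219882 - 20577)*164575 = -240459*164575 = -39573539925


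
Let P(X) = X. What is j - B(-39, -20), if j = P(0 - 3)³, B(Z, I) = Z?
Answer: 12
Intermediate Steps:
j = -27 (j = (0 - 3)³ = (-3)³ = -27)
j - B(-39, -20) = -27 - 1*(-39) = -27 + 39 = 12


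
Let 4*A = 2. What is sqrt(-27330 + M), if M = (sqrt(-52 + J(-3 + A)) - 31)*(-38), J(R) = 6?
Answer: sqrt(-26152 - 38*I*sqrt(46)) ≈ 0.7968 - 161.72*I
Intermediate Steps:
A = 1/2 (A = (1/4)*2 = 1/2 ≈ 0.50000)
M = 1178 - 38*I*sqrt(46) (M = (sqrt(-52 + 6) - 31)*(-38) = (sqrt(-46) - 31)*(-38) = (I*sqrt(46) - 31)*(-38) = (-31 + I*sqrt(46))*(-38) = 1178 - 38*I*sqrt(46) ≈ 1178.0 - 257.73*I)
sqrt(-27330 + M) = sqrt(-27330 + (1178 - 38*I*sqrt(46))) = sqrt(-26152 - 38*I*sqrt(46))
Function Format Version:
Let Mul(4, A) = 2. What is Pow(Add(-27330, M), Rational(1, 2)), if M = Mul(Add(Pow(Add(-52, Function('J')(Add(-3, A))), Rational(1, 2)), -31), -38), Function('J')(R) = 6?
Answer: Pow(Add(-26152, Mul(-38, I, Pow(46, Rational(1, 2)))), Rational(1, 2)) ≈ Add(0.7968, Mul(-161.72, I))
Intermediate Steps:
A = Rational(1, 2) (A = Mul(Rational(1, 4), 2) = Rational(1, 2) ≈ 0.50000)
M = Add(1178, Mul(-38, I, Pow(46, Rational(1, 2)))) (M = Mul(Add(Pow(Add(-52, 6), Rational(1, 2)), -31), -38) = Mul(Add(Pow(-46, Rational(1, 2)), -31), -38) = Mul(Add(Mul(I, Pow(46, Rational(1, 2))), -31), -38) = Mul(Add(-31, Mul(I, Pow(46, Rational(1, 2)))), -38) = Add(1178, Mul(-38, I, Pow(46, Rational(1, 2)))) ≈ Add(1178.0, Mul(-257.73, I)))
Pow(Add(-27330, M), Rational(1, 2)) = Pow(Add(-27330, Add(1178, Mul(-38, I, Pow(46, Rational(1, 2))))), Rational(1, 2)) = Pow(Add(-26152, Mul(-38, I, Pow(46, Rational(1, 2)))), Rational(1, 2))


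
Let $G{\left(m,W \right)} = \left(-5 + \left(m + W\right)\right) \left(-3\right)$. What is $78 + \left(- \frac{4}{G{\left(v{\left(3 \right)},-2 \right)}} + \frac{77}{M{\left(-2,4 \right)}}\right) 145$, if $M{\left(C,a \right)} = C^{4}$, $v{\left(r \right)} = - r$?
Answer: $\frac{36311}{48} \approx 756.48$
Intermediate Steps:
$G{\left(m,W \right)} = 15 - 3 W - 3 m$ ($G{\left(m,W \right)} = \left(-5 + \left(W + m\right)\right) \left(-3\right) = \left(-5 + W + m\right) \left(-3\right) = 15 - 3 W - 3 m$)
$78 + \left(- \frac{4}{G{\left(v{\left(3 \right)},-2 \right)}} + \frac{77}{M{\left(-2,4 \right)}}\right) 145 = 78 + \left(- \frac{4}{15 - -6 - 3 \left(\left(-1\right) 3\right)} + \frac{77}{\left(-2\right)^{4}}\right) 145 = 78 + \left(- \frac{4}{15 + 6 - -9} + \frac{77}{16}\right) 145 = 78 + \left(- \frac{4}{15 + 6 + 9} + 77 \cdot \frac{1}{16}\right) 145 = 78 + \left(- \frac{4}{30} + \frac{77}{16}\right) 145 = 78 + \left(\left(-4\right) \frac{1}{30} + \frac{77}{16}\right) 145 = 78 + \left(- \frac{2}{15} + \frac{77}{16}\right) 145 = 78 + \frac{1123}{240} \cdot 145 = 78 + \frac{32567}{48} = \frac{36311}{48}$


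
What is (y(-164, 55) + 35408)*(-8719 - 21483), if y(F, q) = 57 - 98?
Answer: -1068154134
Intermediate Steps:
y(F, q) = -41
(y(-164, 55) + 35408)*(-8719 - 21483) = (-41 + 35408)*(-8719 - 21483) = 35367*(-30202) = -1068154134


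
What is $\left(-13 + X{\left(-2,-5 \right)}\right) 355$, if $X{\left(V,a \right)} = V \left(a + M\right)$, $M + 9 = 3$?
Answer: $3195$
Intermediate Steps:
$M = -6$ ($M = -9 + 3 = -6$)
$X{\left(V,a \right)} = V \left(-6 + a\right)$ ($X{\left(V,a \right)} = V \left(a - 6\right) = V \left(-6 + a\right)$)
$\left(-13 + X{\left(-2,-5 \right)}\right) 355 = \left(-13 - 2 \left(-6 - 5\right)\right) 355 = \left(-13 - -22\right) 355 = \left(-13 + 22\right) 355 = 9 \cdot 355 = 3195$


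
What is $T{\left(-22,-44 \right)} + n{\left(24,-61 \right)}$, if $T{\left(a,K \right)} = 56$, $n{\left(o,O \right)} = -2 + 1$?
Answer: $55$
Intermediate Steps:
$n{\left(o,O \right)} = -1$
$T{\left(-22,-44 \right)} + n{\left(24,-61 \right)} = 56 - 1 = 55$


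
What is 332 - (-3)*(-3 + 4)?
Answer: 335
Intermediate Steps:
332 - (-3)*(-3 + 4) = 332 - (-3) = 332 - 1*(-3) = 332 + 3 = 335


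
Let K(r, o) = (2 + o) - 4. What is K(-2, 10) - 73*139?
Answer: -10139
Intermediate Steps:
K(r, o) = -2 + o
K(-2, 10) - 73*139 = (-2 + 10) - 73*139 = 8 - 10147 = -10139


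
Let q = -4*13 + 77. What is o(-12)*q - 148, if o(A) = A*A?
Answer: 3452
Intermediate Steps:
q = 25 (q = -52 + 77 = 25)
o(A) = A²
o(-12)*q - 148 = (-12)²*25 - 148 = 144*25 - 148 = 3600 - 148 = 3452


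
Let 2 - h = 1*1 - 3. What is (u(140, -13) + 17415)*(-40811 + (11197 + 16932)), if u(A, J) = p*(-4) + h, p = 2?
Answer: -220806302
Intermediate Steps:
h = 4 (h = 2 - (1*1 - 3) = 2 - (1 - 3) = 2 - 1*(-2) = 2 + 2 = 4)
u(A, J) = -4 (u(A, J) = 2*(-4) + 4 = -8 + 4 = -4)
(u(140, -13) + 17415)*(-40811 + (11197 + 16932)) = (-4 + 17415)*(-40811 + (11197 + 16932)) = 17411*(-40811 + 28129) = 17411*(-12682) = -220806302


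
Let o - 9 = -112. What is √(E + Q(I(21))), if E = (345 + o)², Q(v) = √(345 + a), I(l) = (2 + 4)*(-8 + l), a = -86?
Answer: √(58564 + √259) ≈ 242.03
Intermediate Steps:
o = -103 (o = 9 - 112 = -103)
I(l) = -48 + 6*l (I(l) = 6*(-8 + l) = -48 + 6*l)
Q(v) = √259 (Q(v) = √(345 - 86) = √259)
E = 58564 (E = (345 - 103)² = 242² = 58564)
√(E + Q(I(21))) = √(58564 + √259)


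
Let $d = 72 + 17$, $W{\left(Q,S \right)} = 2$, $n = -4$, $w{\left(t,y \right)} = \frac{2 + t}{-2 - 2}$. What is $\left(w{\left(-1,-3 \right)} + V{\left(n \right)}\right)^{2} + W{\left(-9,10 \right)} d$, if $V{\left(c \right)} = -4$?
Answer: $\frac{3137}{16} \approx 196.06$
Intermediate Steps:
$w{\left(t,y \right)} = - \frac{1}{2} - \frac{t}{4}$ ($w{\left(t,y \right)} = \frac{2 + t}{-4} = \left(2 + t\right) \left(- \frac{1}{4}\right) = - \frac{1}{2} - \frac{t}{4}$)
$d = 89$
$\left(w{\left(-1,-3 \right)} + V{\left(n \right)}\right)^{2} + W{\left(-9,10 \right)} d = \left(\left(- \frac{1}{2} - - \frac{1}{4}\right) - 4\right)^{2} + 2 \cdot 89 = \left(\left(- \frac{1}{2} + \frac{1}{4}\right) - 4\right)^{2} + 178 = \left(- \frac{1}{4} - 4\right)^{2} + 178 = \left(- \frac{17}{4}\right)^{2} + 178 = \frac{289}{16} + 178 = \frac{3137}{16}$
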